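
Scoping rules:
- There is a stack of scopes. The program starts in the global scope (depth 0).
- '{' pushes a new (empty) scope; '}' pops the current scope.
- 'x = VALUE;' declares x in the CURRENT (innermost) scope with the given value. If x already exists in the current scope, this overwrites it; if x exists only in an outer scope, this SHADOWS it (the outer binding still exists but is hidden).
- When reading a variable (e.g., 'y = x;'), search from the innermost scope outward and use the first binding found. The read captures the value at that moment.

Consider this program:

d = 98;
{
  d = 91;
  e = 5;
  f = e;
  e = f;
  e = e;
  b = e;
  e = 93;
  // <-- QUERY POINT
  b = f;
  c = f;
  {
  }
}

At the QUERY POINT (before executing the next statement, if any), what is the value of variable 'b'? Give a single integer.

Step 1: declare d=98 at depth 0
Step 2: enter scope (depth=1)
Step 3: declare d=91 at depth 1
Step 4: declare e=5 at depth 1
Step 5: declare f=(read e)=5 at depth 1
Step 6: declare e=(read f)=5 at depth 1
Step 7: declare e=(read e)=5 at depth 1
Step 8: declare b=(read e)=5 at depth 1
Step 9: declare e=93 at depth 1
Visible at query point: b=5 d=91 e=93 f=5

Answer: 5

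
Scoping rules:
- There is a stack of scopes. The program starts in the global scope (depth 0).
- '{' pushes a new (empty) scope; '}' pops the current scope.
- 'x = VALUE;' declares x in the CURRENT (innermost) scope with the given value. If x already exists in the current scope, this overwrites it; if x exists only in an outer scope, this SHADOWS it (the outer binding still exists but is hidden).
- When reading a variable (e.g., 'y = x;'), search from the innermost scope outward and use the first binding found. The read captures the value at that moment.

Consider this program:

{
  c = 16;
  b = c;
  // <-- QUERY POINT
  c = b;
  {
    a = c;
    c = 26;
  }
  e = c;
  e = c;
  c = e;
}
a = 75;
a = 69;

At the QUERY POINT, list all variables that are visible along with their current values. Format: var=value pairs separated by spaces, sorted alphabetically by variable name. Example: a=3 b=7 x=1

Answer: b=16 c=16

Derivation:
Step 1: enter scope (depth=1)
Step 2: declare c=16 at depth 1
Step 3: declare b=(read c)=16 at depth 1
Visible at query point: b=16 c=16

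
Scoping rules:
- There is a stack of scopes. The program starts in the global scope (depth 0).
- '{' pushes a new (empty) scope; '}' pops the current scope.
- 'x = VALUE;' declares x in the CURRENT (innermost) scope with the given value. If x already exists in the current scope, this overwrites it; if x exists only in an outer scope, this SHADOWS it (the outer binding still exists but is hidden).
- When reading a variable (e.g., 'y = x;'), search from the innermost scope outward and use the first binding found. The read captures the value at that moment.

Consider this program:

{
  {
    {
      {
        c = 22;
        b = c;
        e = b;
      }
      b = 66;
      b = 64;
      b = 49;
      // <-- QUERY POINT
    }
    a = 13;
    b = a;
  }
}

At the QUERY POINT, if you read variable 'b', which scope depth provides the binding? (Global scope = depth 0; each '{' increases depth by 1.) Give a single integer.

Answer: 3

Derivation:
Step 1: enter scope (depth=1)
Step 2: enter scope (depth=2)
Step 3: enter scope (depth=3)
Step 4: enter scope (depth=4)
Step 5: declare c=22 at depth 4
Step 6: declare b=(read c)=22 at depth 4
Step 7: declare e=(read b)=22 at depth 4
Step 8: exit scope (depth=3)
Step 9: declare b=66 at depth 3
Step 10: declare b=64 at depth 3
Step 11: declare b=49 at depth 3
Visible at query point: b=49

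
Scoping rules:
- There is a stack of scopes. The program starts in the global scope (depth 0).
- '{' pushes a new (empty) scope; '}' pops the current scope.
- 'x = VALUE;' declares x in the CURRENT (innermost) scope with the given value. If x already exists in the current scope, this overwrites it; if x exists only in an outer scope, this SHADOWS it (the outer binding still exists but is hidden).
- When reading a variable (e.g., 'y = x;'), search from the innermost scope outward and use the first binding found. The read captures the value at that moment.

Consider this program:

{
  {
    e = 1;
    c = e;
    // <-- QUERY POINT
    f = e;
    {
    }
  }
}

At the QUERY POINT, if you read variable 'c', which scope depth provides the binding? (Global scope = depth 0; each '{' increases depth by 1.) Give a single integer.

Step 1: enter scope (depth=1)
Step 2: enter scope (depth=2)
Step 3: declare e=1 at depth 2
Step 4: declare c=(read e)=1 at depth 2
Visible at query point: c=1 e=1

Answer: 2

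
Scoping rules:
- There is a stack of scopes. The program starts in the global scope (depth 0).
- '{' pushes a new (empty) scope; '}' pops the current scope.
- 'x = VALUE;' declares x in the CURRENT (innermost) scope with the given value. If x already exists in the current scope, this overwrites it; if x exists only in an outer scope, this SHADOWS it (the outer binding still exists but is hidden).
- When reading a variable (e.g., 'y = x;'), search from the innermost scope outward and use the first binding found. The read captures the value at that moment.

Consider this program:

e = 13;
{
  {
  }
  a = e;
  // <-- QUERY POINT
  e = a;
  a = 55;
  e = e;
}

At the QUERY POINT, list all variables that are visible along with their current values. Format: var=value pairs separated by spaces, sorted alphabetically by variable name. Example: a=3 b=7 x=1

Answer: a=13 e=13

Derivation:
Step 1: declare e=13 at depth 0
Step 2: enter scope (depth=1)
Step 3: enter scope (depth=2)
Step 4: exit scope (depth=1)
Step 5: declare a=(read e)=13 at depth 1
Visible at query point: a=13 e=13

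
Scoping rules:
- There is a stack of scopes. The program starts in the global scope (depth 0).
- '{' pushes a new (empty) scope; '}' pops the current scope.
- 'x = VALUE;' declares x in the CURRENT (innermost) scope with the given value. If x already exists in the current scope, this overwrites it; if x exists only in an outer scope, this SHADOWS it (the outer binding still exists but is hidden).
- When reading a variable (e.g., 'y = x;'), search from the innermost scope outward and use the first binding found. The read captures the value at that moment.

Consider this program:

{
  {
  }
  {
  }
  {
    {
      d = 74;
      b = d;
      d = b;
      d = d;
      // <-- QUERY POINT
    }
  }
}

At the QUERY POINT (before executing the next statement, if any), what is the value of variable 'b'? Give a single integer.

Step 1: enter scope (depth=1)
Step 2: enter scope (depth=2)
Step 3: exit scope (depth=1)
Step 4: enter scope (depth=2)
Step 5: exit scope (depth=1)
Step 6: enter scope (depth=2)
Step 7: enter scope (depth=3)
Step 8: declare d=74 at depth 3
Step 9: declare b=(read d)=74 at depth 3
Step 10: declare d=(read b)=74 at depth 3
Step 11: declare d=(read d)=74 at depth 3
Visible at query point: b=74 d=74

Answer: 74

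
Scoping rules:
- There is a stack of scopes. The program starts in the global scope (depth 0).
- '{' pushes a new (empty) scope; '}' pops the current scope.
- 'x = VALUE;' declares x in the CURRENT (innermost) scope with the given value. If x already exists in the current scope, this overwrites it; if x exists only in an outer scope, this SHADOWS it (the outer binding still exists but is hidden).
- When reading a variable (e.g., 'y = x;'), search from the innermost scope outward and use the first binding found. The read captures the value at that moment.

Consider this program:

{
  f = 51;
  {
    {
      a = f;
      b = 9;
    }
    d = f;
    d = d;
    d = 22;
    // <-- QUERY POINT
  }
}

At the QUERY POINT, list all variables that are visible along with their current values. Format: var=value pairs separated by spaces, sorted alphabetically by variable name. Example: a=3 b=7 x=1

Step 1: enter scope (depth=1)
Step 2: declare f=51 at depth 1
Step 3: enter scope (depth=2)
Step 4: enter scope (depth=3)
Step 5: declare a=(read f)=51 at depth 3
Step 6: declare b=9 at depth 3
Step 7: exit scope (depth=2)
Step 8: declare d=(read f)=51 at depth 2
Step 9: declare d=(read d)=51 at depth 2
Step 10: declare d=22 at depth 2
Visible at query point: d=22 f=51

Answer: d=22 f=51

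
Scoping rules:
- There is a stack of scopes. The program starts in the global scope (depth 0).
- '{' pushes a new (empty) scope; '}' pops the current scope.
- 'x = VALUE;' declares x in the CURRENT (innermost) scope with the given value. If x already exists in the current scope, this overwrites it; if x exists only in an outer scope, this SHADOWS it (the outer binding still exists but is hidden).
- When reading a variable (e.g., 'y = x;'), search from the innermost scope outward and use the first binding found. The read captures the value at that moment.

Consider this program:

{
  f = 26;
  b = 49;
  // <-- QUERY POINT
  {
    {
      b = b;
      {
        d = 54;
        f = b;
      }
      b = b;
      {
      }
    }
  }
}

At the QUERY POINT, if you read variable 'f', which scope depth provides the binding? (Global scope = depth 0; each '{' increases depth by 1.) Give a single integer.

Step 1: enter scope (depth=1)
Step 2: declare f=26 at depth 1
Step 3: declare b=49 at depth 1
Visible at query point: b=49 f=26

Answer: 1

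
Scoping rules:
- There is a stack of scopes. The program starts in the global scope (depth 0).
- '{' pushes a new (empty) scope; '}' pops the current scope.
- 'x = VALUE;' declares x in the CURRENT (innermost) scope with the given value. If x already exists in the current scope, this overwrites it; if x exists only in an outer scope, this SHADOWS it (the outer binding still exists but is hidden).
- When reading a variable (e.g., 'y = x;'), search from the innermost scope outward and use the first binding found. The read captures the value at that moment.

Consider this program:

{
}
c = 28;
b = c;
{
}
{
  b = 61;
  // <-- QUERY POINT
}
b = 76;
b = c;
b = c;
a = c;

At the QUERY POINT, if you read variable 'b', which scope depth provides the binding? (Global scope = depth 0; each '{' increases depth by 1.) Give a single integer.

Answer: 1

Derivation:
Step 1: enter scope (depth=1)
Step 2: exit scope (depth=0)
Step 3: declare c=28 at depth 0
Step 4: declare b=(read c)=28 at depth 0
Step 5: enter scope (depth=1)
Step 6: exit scope (depth=0)
Step 7: enter scope (depth=1)
Step 8: declare b=61 at depth 1
Visible at query point: b=61 c=28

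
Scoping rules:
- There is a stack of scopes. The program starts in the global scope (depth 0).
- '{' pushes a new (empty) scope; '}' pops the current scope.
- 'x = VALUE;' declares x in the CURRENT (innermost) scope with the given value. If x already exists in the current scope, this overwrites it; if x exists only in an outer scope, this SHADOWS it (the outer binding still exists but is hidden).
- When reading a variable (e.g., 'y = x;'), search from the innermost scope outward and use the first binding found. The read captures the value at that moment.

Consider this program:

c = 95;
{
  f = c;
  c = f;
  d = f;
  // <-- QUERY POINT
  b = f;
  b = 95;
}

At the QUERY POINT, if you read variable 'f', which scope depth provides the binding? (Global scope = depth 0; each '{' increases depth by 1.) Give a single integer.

Step 1: declare c=95 at depth 0
Step 2: enter scope (depth=1)
Step 3: declare f=(read c)=95 at depth 1
Step 4: declare c=(read f)=95 at depth 1
Step 5: declare d=(read f)=95 at depth 1
Visible at query point: c=95 d=95 f=95

Answer: 1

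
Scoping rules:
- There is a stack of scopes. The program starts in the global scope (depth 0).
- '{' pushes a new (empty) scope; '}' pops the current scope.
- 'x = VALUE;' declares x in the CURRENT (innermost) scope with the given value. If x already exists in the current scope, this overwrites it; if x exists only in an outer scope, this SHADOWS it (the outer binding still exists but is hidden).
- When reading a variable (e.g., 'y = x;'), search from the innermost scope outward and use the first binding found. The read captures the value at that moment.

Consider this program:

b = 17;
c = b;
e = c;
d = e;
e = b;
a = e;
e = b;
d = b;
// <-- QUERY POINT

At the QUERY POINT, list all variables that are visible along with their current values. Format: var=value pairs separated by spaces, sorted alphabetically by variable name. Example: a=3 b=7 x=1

Step 1: declare b=17 at depth 0
Step 2: declare c=(read b)=17 at depth 0
Step 3: declare e=(read c)=17 at depth 0
Step 4: declare d=(read e)=17 at depth 0
Step 5: declare e=(read b)=17 at depth 0
Step 6: declare a=(read e)=17 at depth 0
Step 7: declare e=(read b)=17 at depth 0
Step 8: declare d=(read b)=17 at depth 0
Visible at query point: a=17 b=17 c=17 d=17 e=17

Answer: a=17 b=17 c=17 d=17 e=17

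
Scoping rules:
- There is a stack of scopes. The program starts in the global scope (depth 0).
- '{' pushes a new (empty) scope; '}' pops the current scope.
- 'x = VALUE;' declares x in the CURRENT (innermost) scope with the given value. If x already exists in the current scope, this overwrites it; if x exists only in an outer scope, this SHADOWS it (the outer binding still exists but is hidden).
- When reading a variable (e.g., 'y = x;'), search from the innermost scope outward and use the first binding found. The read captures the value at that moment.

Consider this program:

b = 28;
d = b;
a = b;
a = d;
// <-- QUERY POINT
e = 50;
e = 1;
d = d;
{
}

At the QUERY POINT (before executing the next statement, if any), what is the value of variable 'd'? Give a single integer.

Answer: 28

Derivation:
Step 1: declare b=28 at depth 0
Step 2: declare d=(read b)=28 at depth 0
Step 3: declare a=(read b)=28 at depth 0
Step 4: declare a=(read d)=28 at depth 0
Visible at query point: a=28 b=28 d=28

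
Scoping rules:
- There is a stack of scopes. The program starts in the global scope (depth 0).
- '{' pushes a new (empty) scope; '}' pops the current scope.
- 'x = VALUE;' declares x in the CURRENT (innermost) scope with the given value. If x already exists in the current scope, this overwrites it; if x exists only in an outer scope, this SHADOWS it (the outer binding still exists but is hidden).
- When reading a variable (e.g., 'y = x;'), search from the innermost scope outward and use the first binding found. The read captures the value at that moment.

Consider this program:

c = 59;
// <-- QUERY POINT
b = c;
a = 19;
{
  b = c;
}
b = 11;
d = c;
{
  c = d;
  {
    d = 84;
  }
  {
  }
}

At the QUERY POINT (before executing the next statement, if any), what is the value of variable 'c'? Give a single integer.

Answer: 59

Derivation:
Step 1: declare c=59 at depth 0
Visible at query point: c=59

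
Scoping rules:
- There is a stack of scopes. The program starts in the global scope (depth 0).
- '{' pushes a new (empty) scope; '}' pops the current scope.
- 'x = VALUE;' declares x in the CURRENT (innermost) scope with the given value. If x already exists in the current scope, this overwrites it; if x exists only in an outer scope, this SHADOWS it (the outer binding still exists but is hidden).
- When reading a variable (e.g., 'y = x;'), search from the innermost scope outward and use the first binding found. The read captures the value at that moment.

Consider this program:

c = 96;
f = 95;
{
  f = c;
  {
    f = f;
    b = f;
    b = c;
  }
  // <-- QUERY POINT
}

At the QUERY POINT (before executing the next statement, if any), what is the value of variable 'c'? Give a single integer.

Answer: 96

Derivation:
Step 1: declare c=96 at depth 0
Step 2: declare f=95 at depth 0
Step 3: enter scope (depth=1)
Step 4: declare f=(read c)=96 at depth 1
Step 5: enter scope (depth=2)
Step 6: declare f=(read f)=96 at depth 2
Step 7: declare b=(read f)=96 at depth 2
Step 8: declare b=(read c)=96 at depth 2
Step 9: exit scope (depth=1)
Visible at query point: c=96 f=96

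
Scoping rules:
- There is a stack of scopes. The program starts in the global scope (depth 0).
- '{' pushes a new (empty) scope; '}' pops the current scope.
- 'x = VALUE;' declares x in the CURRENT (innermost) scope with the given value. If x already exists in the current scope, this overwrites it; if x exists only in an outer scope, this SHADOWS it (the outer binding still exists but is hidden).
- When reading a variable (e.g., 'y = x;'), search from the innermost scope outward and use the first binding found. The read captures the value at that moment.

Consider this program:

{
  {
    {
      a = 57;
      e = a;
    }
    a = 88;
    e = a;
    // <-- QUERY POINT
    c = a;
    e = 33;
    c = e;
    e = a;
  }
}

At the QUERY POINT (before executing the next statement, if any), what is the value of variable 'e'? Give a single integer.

Step 1: enter scope (depth=1)
Step 2: enter scope (depth=2)
Step 3: enter scope (depth=3)
Step 4: declare a=57 at depth 3
Step 5: declare e=(read a)=57 at depth 3
Step 6: exit scope (depth=2)
Step 7: declare a=88 at depth 2
Step 8: declare e=(read a)=88 at depth 2
Visible at query point: a=88 e=88

Answer: 88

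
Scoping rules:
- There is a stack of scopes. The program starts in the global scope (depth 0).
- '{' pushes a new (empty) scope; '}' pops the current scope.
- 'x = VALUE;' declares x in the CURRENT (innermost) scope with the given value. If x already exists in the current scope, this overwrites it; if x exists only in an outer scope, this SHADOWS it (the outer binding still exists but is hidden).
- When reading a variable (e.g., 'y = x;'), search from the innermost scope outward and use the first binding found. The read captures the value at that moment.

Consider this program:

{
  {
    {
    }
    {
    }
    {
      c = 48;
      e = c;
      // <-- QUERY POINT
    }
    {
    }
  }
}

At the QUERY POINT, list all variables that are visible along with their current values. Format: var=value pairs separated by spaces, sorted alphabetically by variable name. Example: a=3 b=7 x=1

Answer: c=48 e=48

Derivation:
Step 1: enter scope (depth=1)
Step 2: enter scope (depth=2)
Step 3: enter scope (depth=3)
Step 4: exit scope (depth=2)
Step 5: enter scope (depth=3)
Step 6: exit scope (depth=2)
Step 7: enter scope (depth=3)
Step 8: declare c=48 at depth 3
Step 9: declare e=(read c)=48 at depth 3
Visible at query point: c=48 e=48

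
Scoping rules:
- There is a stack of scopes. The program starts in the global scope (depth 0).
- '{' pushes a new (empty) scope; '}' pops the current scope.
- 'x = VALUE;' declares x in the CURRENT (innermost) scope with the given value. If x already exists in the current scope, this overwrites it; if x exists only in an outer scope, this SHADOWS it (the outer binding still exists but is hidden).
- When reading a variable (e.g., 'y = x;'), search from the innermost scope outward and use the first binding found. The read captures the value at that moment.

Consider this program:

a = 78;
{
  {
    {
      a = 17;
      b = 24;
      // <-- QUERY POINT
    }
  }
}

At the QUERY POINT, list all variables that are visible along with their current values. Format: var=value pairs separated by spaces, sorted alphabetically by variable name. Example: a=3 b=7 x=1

Answer: a=17 b=24

Derivation:
Step 1: declare a=78 at depth 0
Step 2: enter scope (depth=1)
Step 3: enter scope (depth=2)
Step 4: enter scope (depth=3)
Step 5: declare a=17 at depth 3
Step 6: declare b=24 at depth 3
Visible at query point: a=17 b=24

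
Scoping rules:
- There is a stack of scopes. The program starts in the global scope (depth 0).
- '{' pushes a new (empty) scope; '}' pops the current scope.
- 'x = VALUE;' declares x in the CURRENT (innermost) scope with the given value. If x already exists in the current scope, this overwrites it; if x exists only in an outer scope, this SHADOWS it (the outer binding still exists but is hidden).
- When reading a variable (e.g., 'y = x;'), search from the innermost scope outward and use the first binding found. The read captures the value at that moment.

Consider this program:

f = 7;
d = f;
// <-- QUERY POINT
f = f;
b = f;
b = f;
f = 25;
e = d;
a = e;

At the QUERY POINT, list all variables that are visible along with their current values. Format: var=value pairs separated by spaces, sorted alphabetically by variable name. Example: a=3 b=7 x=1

Step 1: declare f=7 at depth 0
Step 2: declare d=(read f)=7 at depth 0
Visible at query point: d=7 f=7

Answer: d=7 f=7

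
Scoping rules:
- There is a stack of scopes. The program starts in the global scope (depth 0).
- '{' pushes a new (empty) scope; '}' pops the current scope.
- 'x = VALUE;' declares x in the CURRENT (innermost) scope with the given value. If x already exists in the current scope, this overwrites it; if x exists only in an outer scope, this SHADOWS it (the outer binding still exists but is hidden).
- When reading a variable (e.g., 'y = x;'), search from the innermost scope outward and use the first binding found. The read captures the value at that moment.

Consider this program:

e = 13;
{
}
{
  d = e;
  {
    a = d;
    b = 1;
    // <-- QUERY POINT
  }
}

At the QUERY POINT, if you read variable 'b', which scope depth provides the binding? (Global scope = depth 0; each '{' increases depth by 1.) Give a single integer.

Step 1: declare e=13 at depth 0
Step 2: enter scope (depth=1)
Step 3: exit scope (depth=0)
Step 4: enter scope (depth=1)
Step 5: declare d=(read e)=13 at depth 1
Step 6: enter scope (depth=2)
Step 7: declare a=(read d)=13 at depth 2
Step 8: declare b=1 at depth 2
Visible at query point: a=13 b=1 d=13 e=13

Answer: 2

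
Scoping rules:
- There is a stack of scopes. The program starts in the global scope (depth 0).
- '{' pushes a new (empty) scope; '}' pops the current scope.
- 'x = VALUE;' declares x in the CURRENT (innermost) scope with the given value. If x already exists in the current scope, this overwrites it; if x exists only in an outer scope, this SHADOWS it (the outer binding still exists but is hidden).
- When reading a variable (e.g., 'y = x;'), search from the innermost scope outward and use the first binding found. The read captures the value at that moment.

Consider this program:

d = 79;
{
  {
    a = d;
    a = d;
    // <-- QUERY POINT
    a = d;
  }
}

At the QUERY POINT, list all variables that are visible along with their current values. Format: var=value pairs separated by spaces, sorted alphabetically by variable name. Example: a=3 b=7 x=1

Step 1: declare d=79 at depth 0
Step 2: enter scope (depth=1)
Step 3: enter scope (depth=2)
Step 4: declare a=(read d)=79 at depth 2
Step 5: declare a=(read d)=79 at depth 2
Visible at query point: a=79 d=79

Answer: a=79 d=79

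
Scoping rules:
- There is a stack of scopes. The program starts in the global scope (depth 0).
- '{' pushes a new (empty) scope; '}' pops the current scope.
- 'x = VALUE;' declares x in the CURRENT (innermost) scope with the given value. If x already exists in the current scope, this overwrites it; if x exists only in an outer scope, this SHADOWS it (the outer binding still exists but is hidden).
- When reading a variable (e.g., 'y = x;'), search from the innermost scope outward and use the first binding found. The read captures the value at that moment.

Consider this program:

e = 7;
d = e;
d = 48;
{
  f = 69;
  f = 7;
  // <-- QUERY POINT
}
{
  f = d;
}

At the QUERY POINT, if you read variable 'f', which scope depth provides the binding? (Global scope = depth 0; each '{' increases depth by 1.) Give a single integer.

Answer: 1

Derivation:
Step 1: declare e=7 at depth 0
Step 2: declare d=(read e)=7 at depth 0
Step 3: declare d=48 at depth 0
Step 4: enter scope (depth=1)
Step 5: declare f=69 at depth 1
Step 6: declare f=7 at depth 1
Visible at query point: d=48 e=7 f=7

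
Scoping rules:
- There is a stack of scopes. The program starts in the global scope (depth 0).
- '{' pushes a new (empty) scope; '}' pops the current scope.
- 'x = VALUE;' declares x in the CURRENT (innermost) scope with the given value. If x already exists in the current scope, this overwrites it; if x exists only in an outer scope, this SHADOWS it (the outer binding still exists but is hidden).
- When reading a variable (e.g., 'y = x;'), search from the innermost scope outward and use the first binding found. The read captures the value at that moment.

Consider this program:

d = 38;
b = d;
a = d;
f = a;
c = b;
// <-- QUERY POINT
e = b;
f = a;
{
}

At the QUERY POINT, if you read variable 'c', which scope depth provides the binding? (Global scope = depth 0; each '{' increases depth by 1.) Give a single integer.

Step 1: declare d=38 at depth 0
Step 2: declare b=(read d)=38 at depth 0
Step 3: declare a=(read d)=38 at depth 0
Step 4: declare f=(read a)=38 at depth 0
Step 5: declare c=(read b)=38 at depth 0
Visible at query point: a=38 b=38 c=38 d=38 f=38

Answer: 0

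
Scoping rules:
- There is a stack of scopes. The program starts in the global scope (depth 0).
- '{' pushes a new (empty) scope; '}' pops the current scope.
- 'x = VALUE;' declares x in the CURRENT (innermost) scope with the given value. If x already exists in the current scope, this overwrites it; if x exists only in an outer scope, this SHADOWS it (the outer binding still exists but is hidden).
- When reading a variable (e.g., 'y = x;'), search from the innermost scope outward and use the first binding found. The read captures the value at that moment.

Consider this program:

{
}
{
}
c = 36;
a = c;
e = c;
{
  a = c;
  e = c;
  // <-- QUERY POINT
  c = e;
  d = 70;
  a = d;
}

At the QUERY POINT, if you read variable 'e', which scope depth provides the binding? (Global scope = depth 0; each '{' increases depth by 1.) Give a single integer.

Step 1: enter scope (depth=1)
Step 2: exit scope (depth=0)
Step 3: enter scope (depth=1)
Step 4: exit scope (depth=0)
Step 5: declare c=36 at depth 0
Step 6: declare a=(read c)=36 at depth 0
Step 7: declare e=(read c)=36 at depth 0
Step 8: enter scope (depth=1)
Step 9: declare a=(read c)=36 at depth 1
Step 10: declare e=(read c)=36 at depth 1
Visible at query point: a=36 c=36 e=36

Answer: 1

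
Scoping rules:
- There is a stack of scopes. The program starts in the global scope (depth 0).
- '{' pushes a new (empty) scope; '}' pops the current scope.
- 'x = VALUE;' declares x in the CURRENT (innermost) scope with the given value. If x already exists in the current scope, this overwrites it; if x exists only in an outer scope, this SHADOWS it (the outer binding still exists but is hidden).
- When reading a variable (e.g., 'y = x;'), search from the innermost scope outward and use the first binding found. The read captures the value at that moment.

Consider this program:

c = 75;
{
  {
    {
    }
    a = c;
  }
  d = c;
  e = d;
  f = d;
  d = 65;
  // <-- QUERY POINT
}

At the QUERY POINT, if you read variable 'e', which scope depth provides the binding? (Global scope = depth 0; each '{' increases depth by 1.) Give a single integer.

Answer: 1

Derivation:
Step 1: declare c=75 at depth 0
Step 2: enter scope (depth=1)
Step 3: enter scope (depth=2)
Step 4: enter scope (depth=3)
Step 5: exit scope (depth=2)
Step 6: declare a=(read c)=75 at depth 2
Step 7: exit scope (depth=1)
Step 8: declare d=(read c)=75 at depth 1
Step 9: declare e=(read d)=75 at depth 1
Step 10: declare f=(read d)=75 at depth 1
Step 11: declare d=65 at depth 1
Visible at query point: c=75 d=65 e=75 f=75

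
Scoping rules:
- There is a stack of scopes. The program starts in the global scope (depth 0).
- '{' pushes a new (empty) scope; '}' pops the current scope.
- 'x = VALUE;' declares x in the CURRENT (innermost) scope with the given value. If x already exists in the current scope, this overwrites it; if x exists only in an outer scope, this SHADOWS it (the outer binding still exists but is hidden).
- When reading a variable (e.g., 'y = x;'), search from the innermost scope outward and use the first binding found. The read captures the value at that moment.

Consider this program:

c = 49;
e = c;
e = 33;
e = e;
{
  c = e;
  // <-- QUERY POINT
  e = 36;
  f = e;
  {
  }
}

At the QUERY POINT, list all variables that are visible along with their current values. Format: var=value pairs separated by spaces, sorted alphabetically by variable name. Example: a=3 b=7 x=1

Step 1: declare c=49 at depth 0
Step 2: declare e=(read c)=49 at depth 0
Step 3: declare e=33 at depth 0
Step 4: declare e=(read e)=33 at depth 0
Step 5: enter scope (depth=1)
Step 6: declare c=(read e)=33 at depth 1
Visible at query point: c=33 e=33

Answer: c=33 e=33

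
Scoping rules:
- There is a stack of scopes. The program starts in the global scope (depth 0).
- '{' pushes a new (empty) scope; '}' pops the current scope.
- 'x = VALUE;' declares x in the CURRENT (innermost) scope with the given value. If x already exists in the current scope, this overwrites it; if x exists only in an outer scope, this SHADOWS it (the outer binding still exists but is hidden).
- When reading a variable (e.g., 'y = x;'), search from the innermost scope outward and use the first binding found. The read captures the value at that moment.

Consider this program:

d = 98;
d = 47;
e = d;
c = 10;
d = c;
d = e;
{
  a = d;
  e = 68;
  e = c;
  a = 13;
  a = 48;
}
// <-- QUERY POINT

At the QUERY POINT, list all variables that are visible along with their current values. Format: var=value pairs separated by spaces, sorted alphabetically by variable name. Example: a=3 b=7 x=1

Answer: c=10 d=47 e=47

Derivation:
Step 1: declare d=98 at depth 0
Step 2: declare d=47 at depth 0
Step 3: declare e=(read d)=47 at depth 0
Step 4: declare c=10 at depth 0
Step 5: declare d=(read c)=10 at depth 0
Step 6: declare d=(read e)=47 at depth 0
Step 7: enter scope (depth=1)
Step 8: declare a=(read d)=47 at depth 1
Step 9: declare e=68 at depth 1
Step 10: declare e=(read c)=10 at depth 1
Step 11: declare a=13 at depth 1
Step 12: declare a=48 at depth 1
Step 13: exit scope (depth=0)
Visible at query point: c=10 d=47 e=47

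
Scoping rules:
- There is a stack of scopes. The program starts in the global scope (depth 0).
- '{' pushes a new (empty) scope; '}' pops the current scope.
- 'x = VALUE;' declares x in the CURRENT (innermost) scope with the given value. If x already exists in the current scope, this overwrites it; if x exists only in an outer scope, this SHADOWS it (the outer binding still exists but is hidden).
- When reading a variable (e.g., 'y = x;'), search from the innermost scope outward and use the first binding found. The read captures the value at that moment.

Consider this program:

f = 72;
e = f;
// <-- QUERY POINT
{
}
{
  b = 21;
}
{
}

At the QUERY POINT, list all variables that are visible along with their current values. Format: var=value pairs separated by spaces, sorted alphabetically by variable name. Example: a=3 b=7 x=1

Step 1: declare f=72 at depth 0
Step 2: declare e=(read f)=72 at depth 0
Visible at query point: e=72 f=72

Answer: e=72 f=72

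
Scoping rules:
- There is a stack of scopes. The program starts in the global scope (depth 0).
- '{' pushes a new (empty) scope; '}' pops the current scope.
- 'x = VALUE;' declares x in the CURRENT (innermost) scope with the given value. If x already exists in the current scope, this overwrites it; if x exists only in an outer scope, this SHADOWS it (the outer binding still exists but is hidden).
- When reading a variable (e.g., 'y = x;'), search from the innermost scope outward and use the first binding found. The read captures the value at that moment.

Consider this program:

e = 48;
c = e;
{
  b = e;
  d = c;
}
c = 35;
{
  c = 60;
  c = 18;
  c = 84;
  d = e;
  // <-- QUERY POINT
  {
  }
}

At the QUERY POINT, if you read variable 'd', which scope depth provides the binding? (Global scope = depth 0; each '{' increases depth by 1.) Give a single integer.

Step 1: declare e=48 at depth 0
Step 2: declare c=(read e)=48 at depth 0
Step 3: enter scope (depth=1)
Step 4: declare b=(read e)=48 at depth 1
Step 5: declare d=(read c)=48 at depth 1
Step 6: exit scope (depth=0)
Step 7: declare c=35 at depth 0
Step 8: enter scope (depth=1)
Step 9: declare c=60 at depth 1
Step 10: declare c=18 at depth 1
Step 11: declare c=84 at depth 1
Step 12: declare d=(read e)=48 at depth 1
Visible at query point: c=84 d=48 e=48

Answer: 1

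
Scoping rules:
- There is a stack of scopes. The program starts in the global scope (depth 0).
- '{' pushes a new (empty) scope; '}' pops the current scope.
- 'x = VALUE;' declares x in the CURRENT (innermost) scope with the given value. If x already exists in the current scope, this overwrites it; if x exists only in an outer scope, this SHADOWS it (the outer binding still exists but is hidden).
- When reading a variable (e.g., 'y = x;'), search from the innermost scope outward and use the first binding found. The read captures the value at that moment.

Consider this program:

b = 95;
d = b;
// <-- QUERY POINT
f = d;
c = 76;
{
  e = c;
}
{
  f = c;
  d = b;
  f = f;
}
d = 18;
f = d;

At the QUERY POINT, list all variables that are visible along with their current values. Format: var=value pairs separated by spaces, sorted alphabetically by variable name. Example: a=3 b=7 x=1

Step 1: declare b=95 at depth 0
Step 2: declare d=(read b)=95 at depth 0
Visible at query point: b=95 d=95

Answer: b=95 d=95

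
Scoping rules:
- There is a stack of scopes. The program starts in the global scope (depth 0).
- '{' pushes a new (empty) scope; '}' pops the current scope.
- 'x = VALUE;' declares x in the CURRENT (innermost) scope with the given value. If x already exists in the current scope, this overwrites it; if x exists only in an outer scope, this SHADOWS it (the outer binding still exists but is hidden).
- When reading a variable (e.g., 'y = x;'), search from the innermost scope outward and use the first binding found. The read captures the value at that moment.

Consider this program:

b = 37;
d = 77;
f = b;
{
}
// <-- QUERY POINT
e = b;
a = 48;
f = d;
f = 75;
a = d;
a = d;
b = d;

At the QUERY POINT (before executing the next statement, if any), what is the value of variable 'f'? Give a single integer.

Answer: 37

Derivation:
Step 1: declare b=37 at depth 0
Step 2: declare d=77 at depth 0
Step 3: declare f=(read b)=37 at depth 0
Step 4: enter scope (depth=1)
Step 5: exit scope (depth=0)
Visible at query point: b=37 d=77 f=37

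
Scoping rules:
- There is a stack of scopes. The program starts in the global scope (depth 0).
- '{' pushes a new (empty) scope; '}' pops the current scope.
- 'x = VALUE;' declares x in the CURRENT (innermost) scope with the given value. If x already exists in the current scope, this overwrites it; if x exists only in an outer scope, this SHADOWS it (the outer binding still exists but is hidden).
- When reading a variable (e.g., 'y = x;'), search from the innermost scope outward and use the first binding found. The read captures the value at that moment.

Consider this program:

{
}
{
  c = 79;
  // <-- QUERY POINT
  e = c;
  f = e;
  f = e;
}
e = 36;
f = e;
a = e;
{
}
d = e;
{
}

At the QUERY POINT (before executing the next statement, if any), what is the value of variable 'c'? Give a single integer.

Answer: 79

Derivation:
Step 1: enter scope (depth=1)
Step 2: exit scope (depth=0)
Step 3: enter scope (depth=1)
Step 4: declare c=79 at depth 1
Visible at query point: c=79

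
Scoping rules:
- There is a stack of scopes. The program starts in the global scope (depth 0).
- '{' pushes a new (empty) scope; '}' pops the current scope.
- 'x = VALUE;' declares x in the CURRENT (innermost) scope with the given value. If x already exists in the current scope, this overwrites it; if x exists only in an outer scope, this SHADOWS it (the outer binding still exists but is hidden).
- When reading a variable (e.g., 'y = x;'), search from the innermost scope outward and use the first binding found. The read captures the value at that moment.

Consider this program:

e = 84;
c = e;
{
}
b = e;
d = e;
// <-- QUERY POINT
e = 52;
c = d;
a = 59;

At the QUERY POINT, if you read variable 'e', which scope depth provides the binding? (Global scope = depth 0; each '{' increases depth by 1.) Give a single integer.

Step 1: declare e=84 at depth 0
Step 2: declare c=(read e)=84 at depth 0
Step 3: enter scope (depth=1)
Step 4: exit scope (depth=0)
Step 5: declare b=(read e)=84 at depth 0
Step 6: declare d=(read e)=84 at depth 0
Visible at query point: b=84 c=84 d=84 e=84

Answer: 0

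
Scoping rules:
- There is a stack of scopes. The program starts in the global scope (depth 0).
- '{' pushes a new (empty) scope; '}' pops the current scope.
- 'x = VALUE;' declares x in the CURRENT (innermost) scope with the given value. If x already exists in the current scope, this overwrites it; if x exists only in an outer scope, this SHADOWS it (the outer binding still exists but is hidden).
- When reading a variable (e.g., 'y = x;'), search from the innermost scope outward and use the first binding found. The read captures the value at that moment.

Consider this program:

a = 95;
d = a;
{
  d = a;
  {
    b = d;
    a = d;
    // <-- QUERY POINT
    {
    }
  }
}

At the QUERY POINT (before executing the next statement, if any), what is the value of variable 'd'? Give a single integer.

Step 1: declare a=95 at depth 0
Step 2: declare d=(read a)=95 at depth 0
Step 3: enter scope (depth=1)
Step 4: declare d=(read a)=95 at depth 1
Step 5: enter scope (depth=2)
Step 6: declare b=(read d)=95 at depth 2
Step 7: declare a=(read d)=95 at depth 2
Visible at query point: a=95 b=95 d=95

Answer: 95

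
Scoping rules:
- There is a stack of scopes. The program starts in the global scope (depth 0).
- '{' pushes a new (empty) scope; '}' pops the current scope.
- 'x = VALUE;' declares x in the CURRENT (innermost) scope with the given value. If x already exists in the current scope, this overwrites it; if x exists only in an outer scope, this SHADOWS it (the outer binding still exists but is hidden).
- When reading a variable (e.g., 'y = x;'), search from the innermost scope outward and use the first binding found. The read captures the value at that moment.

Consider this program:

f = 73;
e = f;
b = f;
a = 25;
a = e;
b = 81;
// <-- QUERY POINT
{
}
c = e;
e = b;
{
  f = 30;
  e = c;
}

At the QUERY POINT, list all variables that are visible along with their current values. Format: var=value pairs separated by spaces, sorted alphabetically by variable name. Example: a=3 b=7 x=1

Step 1: declare f=73 at depth 0
Step 2: declare e=(read f)=73 at depth 0
Step 3: declare b=(read f)=73 at depth 0
Step 4: declare a=25 at depth 0
Step 5: declare a=(read e)=73 at depth 0
Step 6: declare b=81 at depth 0
Visible at query point: a=73 b=81 e=73 f=73

Answer: a=73 b=81 e=73 f=73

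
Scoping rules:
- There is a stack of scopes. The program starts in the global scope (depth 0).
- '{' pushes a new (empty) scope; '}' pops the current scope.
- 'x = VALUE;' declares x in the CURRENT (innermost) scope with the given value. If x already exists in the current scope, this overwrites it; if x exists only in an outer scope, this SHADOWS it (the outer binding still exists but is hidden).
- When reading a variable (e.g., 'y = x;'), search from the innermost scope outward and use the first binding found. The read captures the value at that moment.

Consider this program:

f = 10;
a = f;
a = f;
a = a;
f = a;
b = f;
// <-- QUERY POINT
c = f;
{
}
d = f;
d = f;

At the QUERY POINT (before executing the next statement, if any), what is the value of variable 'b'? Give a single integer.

Answer: 10

Derivation:
Step 1: declare f=10 at depth 0
Step 2: declare a=(read f)=10 at depth 0
Step 3: declare a=(read f)=10 at depth 0
Step 4: declare a=(read a)=10 at depth 0
Step 5: declare f=(read a)=10 at depth 0
Step 6: declare b=(read f)=10 at depth 0
Visible at query point: a=10 b=10 f=10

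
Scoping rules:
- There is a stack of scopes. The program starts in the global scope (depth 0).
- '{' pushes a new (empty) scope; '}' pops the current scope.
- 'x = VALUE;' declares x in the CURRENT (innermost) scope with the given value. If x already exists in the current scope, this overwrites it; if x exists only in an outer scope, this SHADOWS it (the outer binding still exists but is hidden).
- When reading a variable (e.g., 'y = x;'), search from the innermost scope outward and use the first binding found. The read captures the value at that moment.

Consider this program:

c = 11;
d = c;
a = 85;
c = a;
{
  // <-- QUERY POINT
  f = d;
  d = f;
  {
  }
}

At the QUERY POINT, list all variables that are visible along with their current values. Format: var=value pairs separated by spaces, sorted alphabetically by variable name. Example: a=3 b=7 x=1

Step 1: declare c=11 at depth 0
Step 2: declare d=(read c)=11 at depth 0
Step 3: declare a=85 at depth 0
Step 4: declare c=(read a)=85 at depth 0
Step 5: enter scope (depth=1)
Visible at query point: a=85 c=85 d=11

Answer: a=85 c=85 d=11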